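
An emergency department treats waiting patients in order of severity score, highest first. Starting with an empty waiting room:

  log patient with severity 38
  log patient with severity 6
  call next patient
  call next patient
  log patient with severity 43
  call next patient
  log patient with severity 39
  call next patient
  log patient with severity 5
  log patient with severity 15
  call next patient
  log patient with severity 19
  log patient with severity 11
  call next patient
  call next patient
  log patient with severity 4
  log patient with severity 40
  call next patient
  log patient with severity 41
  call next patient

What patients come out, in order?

[38, 6, 43, 39, 15, 19, 11, 40, 41]

insert 38 → {38}
insert 6 → {38, 6}
call next patient → 38; now {6}
call next patient → 6; now {}
insert 43 → {43}
call next patient → 43; now {}
insert 39 → {39}
call next patient → 39; now {}
insert 5 → {5}
insert 15 → {15, 5}
call next patient → 15; now {5}
insert 19 → {19, 5}
insert 11 → {19, 11, 5}
call next patient → 19; now {11, 5}
call next patient → 11; now {5}
insert 4 → {5, 4}
insert 40 → {40, 5, 4}
call next patient → 40; now {5, 4}
insert 41 → {41, 5, 4}
call next patient → 41; now {5, 4}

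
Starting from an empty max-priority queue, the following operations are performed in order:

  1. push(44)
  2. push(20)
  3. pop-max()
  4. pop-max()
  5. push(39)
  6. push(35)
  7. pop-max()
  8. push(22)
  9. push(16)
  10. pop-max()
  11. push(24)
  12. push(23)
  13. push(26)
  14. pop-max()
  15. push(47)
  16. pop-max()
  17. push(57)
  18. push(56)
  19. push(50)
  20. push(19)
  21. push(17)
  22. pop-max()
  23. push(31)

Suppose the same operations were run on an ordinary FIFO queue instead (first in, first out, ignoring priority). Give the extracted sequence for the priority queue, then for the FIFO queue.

insert 44 → {44}
insert 20 → {44, 20}
pop-max → 44; now {20}
pop-max → 20; now {}
insert 39 → {39}
insert 35 → {39, 35}
pop-max → 39; now {35}
insert 22 → {35, 22}
insert 16 → {35, 22, 16}
pop-max → 35; now {22, 16}
insert 24 → {24, 22, 16}
insert 23 → {24, 23, 22, 16}
insert 26 → {26, 24, 23, 22, 16}
pop-max → 26; now {24, 23, 22, 16}
insert 47 → {47, 24, 23, 22, 16}
pop-max → 47; now {24, 23, 22, 16}
insert 57 → {57, 24, 23, 22, 16}
insert 56 → {57, 56, 24, 23, 22, 16}
insert 50 → {57, 56, 50, 24, 23, 22, 16}
insert 19 → {57, 56, 50, 24, 23, 22, 19, 16}
insert 17 → {57, 56, 50, 24, 23, 22, 19, 17, 16}
pop-max → 57; now {56, 50, 24, 23, 22, 19, 17, 16}
insert 31 → {56, 50, 31, 24, 23, 22, 19, 17, 16}

priority queue: [44, 20, 39, 35, 26, 47, 57]; FIFO queue: 44 → 20 → 39 → 35 → 22 → 16 → 24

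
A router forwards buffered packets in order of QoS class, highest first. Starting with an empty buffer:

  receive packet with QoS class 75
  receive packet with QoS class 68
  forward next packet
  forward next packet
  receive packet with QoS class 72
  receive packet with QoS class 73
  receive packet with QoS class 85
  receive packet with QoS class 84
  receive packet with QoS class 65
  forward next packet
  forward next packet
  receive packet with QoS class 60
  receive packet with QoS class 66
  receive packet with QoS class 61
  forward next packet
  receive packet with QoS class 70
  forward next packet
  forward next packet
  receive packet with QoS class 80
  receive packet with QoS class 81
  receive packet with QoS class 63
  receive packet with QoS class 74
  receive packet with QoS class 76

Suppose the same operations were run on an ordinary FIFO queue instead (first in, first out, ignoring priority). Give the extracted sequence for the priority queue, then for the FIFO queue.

insert 75 → {75}
insert 68 → {75, 68}
forward next packet → 75; now {68}
forward next packet → 68; now {}
insert 72 → {72}
insert 73 → {73, 72}
insert 85 → {85, 73, 72}
insert 84 → {85, 84, 73, 72}
insert 65 → {85, 84, 73, 72, 65}
forward next packet → 85; now {84, 73, 72, 65}
forward next packet → 84; now {73, 72, 65}
insert 60 → {73, 72, 65, 60}
insert 66 → {73, 72, 66, 65, 60}
insert 61 → {73, 72, 66, 65, 61, 60}
forward next packet → 73; now {72, 66, 65, 61, 60}
insert 70 → {72, 70, 66, 65, 61, 60}
forward next packet → 72; now {70, 66, 65, 61, 60}
forward next packet → 70; now {66, 65, 61, 60}
insert 80 → {80, 66, 65, 61, 60}
insert 81 → {81, 80, 66, 65, 61, 60}
insert 63 → {81, 80, 66, 65, 63, 61, 60}
insert 74 → {81, 80, 74, 66, 65, 63, 61, 60}
insert 76 → {81, 80, 76, 74, 66, 65, 63, 61, 60}

priority queue: 75 → 68 → 85 → 84 → 73 → 72 → 70; FIFO queue: [75, 68, 72, 73, 85, 84, 65]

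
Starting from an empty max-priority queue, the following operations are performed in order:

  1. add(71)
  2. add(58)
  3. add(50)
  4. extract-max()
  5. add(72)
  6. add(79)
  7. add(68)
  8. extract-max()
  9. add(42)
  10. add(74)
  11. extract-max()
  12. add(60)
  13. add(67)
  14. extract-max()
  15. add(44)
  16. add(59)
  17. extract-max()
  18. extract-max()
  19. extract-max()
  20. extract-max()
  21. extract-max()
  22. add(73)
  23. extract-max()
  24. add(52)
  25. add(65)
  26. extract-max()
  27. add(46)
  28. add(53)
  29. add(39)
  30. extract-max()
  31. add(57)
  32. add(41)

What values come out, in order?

insert 71 → {71}
insert 58 → {71, 58}
insert 50 → {71, 58, 50}
extract-max → 71; now {58, 50}
insert 72 → {72, 58, 50}
insert 79 → {79, 72, 58, 50}
insert 68 → {79, 72, 68, 58, 50}
extract-max → 79; now {72, 68, 58, 50}
insert 42 → {72, 68, 58, 50, 42}
insert 74 → {74, 72, 68, 58, 50, 42}
extract-max → 74; now {72, 68, 58, 50, 42}
insert 60 → {72, 68, 60, 58, 50, 42}
insert 67 → {72, 68, 67, 60, 58, 50, 42}
extract-max → 72; now {68, 67, 60, 58, 50, 42}
insert 44 → {68, 67, 60, 58, 50, 44, 42}
insert 59 → {68, 67, 60, 59, 58, 50, 44, 42}
extract-max → 68; now {67, 60, 59, 58, 50, 44, 42}
extract-max → 67; now {60, 59, 58, 50, 44, 42}
extract-max → 60; now {59, 58, 50, 44, 42}
extract-max → 59; now {58, 50, 44, 42}
extract-max → 58; now {50, 44, 42}
insert 73 → {73, 50, 44, 42}
extract-max → 73; now {50, 44, 42}
insert 52 → {52, 50, 44, 42}
insert 65 → {65, 52, 50, 44, 42}
extract-max → 65; now {52, 50, 44, 42}
insert 46 → {52, 50, 46, 44, 42}
insert 53 → {53, 52, 50, 46, 44, 42}
insert 39 → {53, 52, 50, 46, 44, 42, 39}
extract-max → 53; now {52, 50, 46, 44, 42, 39}
insert 57 → {57, 52, 50, 46, 44, 42, 39}
insert 41 → {57, 52, 50, 46, 44, 42, 41, 39}

71, 79, 74, 72, 68, 67, 60, 59, 58, 73, 65, 53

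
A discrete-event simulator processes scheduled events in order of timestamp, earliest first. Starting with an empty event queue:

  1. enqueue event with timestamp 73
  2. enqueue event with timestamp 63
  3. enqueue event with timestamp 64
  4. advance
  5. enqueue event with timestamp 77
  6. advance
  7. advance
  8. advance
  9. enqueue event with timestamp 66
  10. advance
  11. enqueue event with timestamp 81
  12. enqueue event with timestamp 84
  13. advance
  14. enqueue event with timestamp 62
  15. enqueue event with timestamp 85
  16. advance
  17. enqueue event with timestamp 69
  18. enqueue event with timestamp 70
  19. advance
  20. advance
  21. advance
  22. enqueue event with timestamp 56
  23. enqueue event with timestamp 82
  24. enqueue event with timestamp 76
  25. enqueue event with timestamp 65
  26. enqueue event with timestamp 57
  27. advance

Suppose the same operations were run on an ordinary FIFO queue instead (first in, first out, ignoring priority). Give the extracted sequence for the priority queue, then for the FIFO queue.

insert 73 → {73}
insert 63 → {63, 73}
insert 64 → {63, 64, 73}
advance → 63; now {64, 73}
insert 77 → {64, 73, 77}
advance → 64; now {73, 77}
advance → 73; now {77}
advance → 77; now {}
insert 66 → {66}
advance → 66; now {}
insert 81 → {81}
insert 84 → {81, 84}
advance → 81; now {84}
insert 62 → {62, 84}
insert 85 → {62, 84, 85}
advance → 62; now {84, 85}
insert 69 → {69, 84, 85}
insert 70 → {69, 70, 84, 85}
advance → 69; now {70, 84, 85}
advance → 70; now {84, 85}
advance → 84; now {85}
insert 56 → {56, 85}
insert 82 → {56, 82, 85}
insert 76 → {56, 76, 82, 85}
insert 65 → {56, 65, 76, 82, 85}
insert 57 → {56, 57, 65, 76, 82, 85}
advance → 56; now {57, 65, 76, 82, 85}

priority queue: [63, 64, 73, 77, 66, 81, 62, 69, 70, 84, 56]; FIFO queue: 73 → 63 → 64 → 77 → 66 → 81 → 84 → 62 → 85 → 69 → 70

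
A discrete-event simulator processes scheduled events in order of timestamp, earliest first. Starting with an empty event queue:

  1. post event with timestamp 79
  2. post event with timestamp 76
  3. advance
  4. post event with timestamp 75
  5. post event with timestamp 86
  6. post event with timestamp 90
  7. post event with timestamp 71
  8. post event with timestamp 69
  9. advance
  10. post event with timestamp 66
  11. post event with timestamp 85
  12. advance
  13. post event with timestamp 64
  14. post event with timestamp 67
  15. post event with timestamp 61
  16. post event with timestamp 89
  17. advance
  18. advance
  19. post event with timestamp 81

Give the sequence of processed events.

insert 79 → {79}
insert 76 → {76, 79}
advance → 76; now {79}
insert 75 → {75, 79}
insert 86 → {75, 79, 86}
insert 90 → {75, 79, 86, 90}
insert 71 → {71, 75, 79, 86, 90}
insert 69 → {69, 71, 75, 79, 86, 90}
advance → 69; now {71, 75, 79, 86, 90}
insert 66 → {66, 71, 75, 79, 86, 90}
insert 85 → {66, 71, 75, 79, 85, 86, 90}
advance → 66; now {71, 75, 79, 85, 86, 90}
insert 64 → {64, 71, 75, 79, 85, 86, 90}
insert 67 → {64, 67, 71, 75, 79, 85, 86, 90}
insert 61 → {61, 64, 67, 71, 75, 79, 85, 86, 90}
insert 89 → {61, 64, 67, 71, 75, 79, 85, 86, 89, 90}
advance → 61; now {64, 67, 71, 75, 79, 85, 86, 89, 90}
advance → 64; now {67, 71, 75, 79, 85, 86, 89, 90}
insert 81 → {67, 71, 75, 79, 81, 85, 86, 89, 90}

76 → 69 → 66 → 61 → 64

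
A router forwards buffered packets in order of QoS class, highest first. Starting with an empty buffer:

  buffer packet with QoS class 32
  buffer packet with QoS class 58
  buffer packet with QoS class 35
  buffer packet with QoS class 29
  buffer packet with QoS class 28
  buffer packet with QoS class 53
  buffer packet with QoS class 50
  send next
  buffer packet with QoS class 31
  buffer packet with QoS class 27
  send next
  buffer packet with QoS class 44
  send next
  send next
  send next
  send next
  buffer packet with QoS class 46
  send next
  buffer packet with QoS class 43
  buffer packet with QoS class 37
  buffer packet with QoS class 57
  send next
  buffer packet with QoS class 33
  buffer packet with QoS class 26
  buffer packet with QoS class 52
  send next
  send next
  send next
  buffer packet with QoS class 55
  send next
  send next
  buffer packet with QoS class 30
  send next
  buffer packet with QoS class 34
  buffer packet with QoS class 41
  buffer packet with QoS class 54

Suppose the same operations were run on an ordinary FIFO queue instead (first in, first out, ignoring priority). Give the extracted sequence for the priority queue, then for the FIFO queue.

priority queue: 58 → 53 → 50 → 44 → 35 → 32 → 46 → 57 → 52 → 43 → 37 → 55 → 33 → 31; FIFO queue: [32, 58, 35, 29, 28, 53, 50, 31, 27, 44, 46, 43, 37, 57]

insert 32 → {32}
insert 58 → {58, 32}
insert 35 → {58, 35, 32}
insert 29 → {58, 35, 32, 29}
insert 28 → {58, 35, 32, 29, 28}
insert 53 → {58, 53, 35, 32, 29, 28}
insert 50 → {58, 53, 50, 35, 32, 29, 28}
send next → 58; now {53, 50, 35, 32, 29, 28}
insert 31 → {53, 50, 35, 32, 31, 29, 28}
insert 27 → {53, 50, 35, 32, 31, 29, 28, 27}
send next → 53; now {50, 35, 32, 31, 29, 28, 27}
insert 44 → {50, 44, 35, 32, 31, 29, 28, 27}
send next → 50; now {44, 35, 32, 31, 29, 28, 27}
send next → 44; now {35, 32, 31, 29, 28, 27}
send next → 35; now {32, 31, 29, 28, 27}
send next → 32; now {31, 29, 28, 27}
insert 46 → {46, 31, 29, 28, 27}
send next → 46; now {31, 29, 28, 27}
insert 43 → {43, 31, 29, 28, 27}
insert 37 → {43, 37, 31, 29, 28, 27}
insert 57 → {57, 43, 37, 31, 29, 28, 27}
send next → 57; now {43, 37, 31, 29, 28, 27}
insert 33 → {43, 37, 33, 31, 29, 28, 27}
insert 26 → {43, 37, 33, 31, 29, 28, 27, 26}
insert 52 → {52, 43, 37, 33, 31, 29, 28, 27, 26}
send next → 52; now {43, 37, 33, 31, 29, 28, 27, 26}
send next → 43; now {37, 33, 31, 29, 28, 27, 26}
send next → 37; now {33, 31, 29, 28, 27, 26}
insert 55 → {55, 33, 31, 29, 28, 27, 26}
send next → 55; now {33, 31, 29, 28, 27, 26}
send next → 33; now {31, 29, 28, 27, 26}
insert 30 → {31, 30, 29, 28, 27, 26}
send next → 31; now {30, 29, 28, 27, 26}
insert 34 → {34, 30, 29, 28, 27, 26}
insert 41 → {41, 34, 30, 29, 28, 27, 26}
insert 54 → {54, 41, 34, 30, 29, 28, 27, 26}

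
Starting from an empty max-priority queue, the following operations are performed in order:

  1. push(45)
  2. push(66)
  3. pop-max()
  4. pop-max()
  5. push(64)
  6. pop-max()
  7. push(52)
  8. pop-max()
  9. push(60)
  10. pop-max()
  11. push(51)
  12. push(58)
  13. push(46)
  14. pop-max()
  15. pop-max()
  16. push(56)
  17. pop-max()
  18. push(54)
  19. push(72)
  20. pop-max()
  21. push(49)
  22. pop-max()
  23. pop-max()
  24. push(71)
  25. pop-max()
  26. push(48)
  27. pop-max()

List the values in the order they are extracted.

insert 45 → {45}
insert 66 → {66, 45}
pop-max → 66; now {45}
pop-max → 45; now {}
insert 64 → {64}
pop-max → 64; now {}
insert 52 → {52}
pop-max → 52; now {}
insert 60 → {60}
pop-max → 60; now {}
insert 51 → {51}
insert 58 → {58, 51}
insert 46 → {58, 51, 46}
pop-max → 58; now {51, 46}
pop-max → 51; now {46}
insert 56 → {56, 46}
pop-max → 56; now {46}
insert 54 → {54, 46}
insert 72 → {72, 54, 46}
pop-max → 72; now {54, 46}
insert 49 → {54, 49, 46}
pop-max → 54; now {49, 46}
pop-max → 49; now {46}
insert 71 → {71, 46}
pop-max → 71; now {46}
insert 48 → {48, 46}
pop-max → 48; now {46}

66 → 45 → 64 → 52 → 60 → 58 → 51 → 56 → 72 → 54 → 49 → 71 → 48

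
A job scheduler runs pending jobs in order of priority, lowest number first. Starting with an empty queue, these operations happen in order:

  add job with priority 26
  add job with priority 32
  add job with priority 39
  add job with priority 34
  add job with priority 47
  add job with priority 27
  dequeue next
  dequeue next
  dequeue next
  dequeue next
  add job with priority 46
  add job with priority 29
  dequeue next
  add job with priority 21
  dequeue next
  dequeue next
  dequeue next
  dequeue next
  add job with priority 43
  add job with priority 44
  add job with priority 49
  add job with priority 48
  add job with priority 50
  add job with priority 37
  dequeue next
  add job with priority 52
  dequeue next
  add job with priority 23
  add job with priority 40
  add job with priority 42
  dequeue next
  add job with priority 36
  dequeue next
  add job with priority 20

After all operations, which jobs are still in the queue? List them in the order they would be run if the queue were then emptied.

insert 26 → {26}
insert 32 → {26, 32}
insert 39 → {26, 32, 39}
insert 34 → {26, 32, 34, 39}
insert 47 → {26, 32, 34, 39, 47}
insert 27 → {26, 27, 32, 34, 39, 47}
dequeue next → 26; now {27, 32, 34, 39, 47}
dequeue next → 27; now {32, 34, 39, 47}
dequeue next → 32; now {34, 39, 47}
dequeue next → 34; now {39, 47}
insert 46 → {39, 46, 47}
insert 29 → {29, 39, 46, 47}
dequeue next → 29; now {39, 46, 47}
insert 21 → {21, 39, 46, 47}
dequeue next → 21; now {39, 46, 47}
dequeue next → 39; now {46, 47}
dequeue next → 46; now {47}
dequeue next → 47; now {}
insert 43 → {43}
insert 44 → {43, 44}
insert 49 → {43, 44, 49}
insert 48 → {43, 44, 48, 49}
insert 50 → {43, 44, 48, 49, 50}
insert 37 → {37, 43, 44, 48, 49, 50}
dequeue next → 37; now {43, 44, 48, 49, 50}
insert 52 → {43, 44, 48, 49, 50, 52}
dequeue next → 43; now {44, 48, 49, 50, 52}
insert 23 → {23, 44, 48, 49, 50, 52}
insert 40 → {23, 40, 44, 48, 49, 50, 52}
insert 42 → {23, 40, 42, 44, 48, 49, 50, 52}
dequeue next → 23; now {40, 42, 44, 48, 49, 50, 52}
insert 36 → {36, 40, 42, 44, 48, 49, 50, 52}
dequeue next → 36; now {40, 42, 44, 48, 49, 50, 52}
insert 20 → {20, 40, 42, 44, 48, 49, 50, 52}

20 → 40 → 42 → 44 → 48 → 49 → 50 → 52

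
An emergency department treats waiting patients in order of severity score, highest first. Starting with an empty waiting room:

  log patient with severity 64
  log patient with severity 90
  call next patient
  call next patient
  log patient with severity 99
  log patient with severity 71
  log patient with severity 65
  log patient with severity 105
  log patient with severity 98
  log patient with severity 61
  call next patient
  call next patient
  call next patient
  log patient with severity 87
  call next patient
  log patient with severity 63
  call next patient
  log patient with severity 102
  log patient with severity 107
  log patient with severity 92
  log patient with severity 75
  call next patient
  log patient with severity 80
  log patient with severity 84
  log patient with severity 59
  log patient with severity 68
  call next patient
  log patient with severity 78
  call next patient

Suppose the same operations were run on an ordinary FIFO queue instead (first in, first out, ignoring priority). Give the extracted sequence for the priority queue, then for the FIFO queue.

insert 64 → {64}
insert 90 → {90, 64}
call next patient → 90; now {64}
call next patient → 64; now {}
insert 99 → {99}
insert 71 → {99, 71}
insert 65 → {99, 71, 65}
insert 105 → {105, 99, 71, 65}
insert 98 → {105, 99, 98, 71, 65}
insert 61 → {105, 99, 98, 71, 65, 61}
call next patient → 105; now {99, 98, 71, 65, 61}
call next patient → 99; now {98, 71, 65, 61}
call next patient → 98; now {71, 65, 61}
insert 87 → {87, 71, 65, 61}
call next patient → 87; now {71, 65, 61}
insert 63 → {71, 65, 63, 61}
call next patient → 71; now {65, 63, 61}
insert 102 → {102, 65, 63, 61}
insert 107 → {107, 102, 65, 63, 61}
insert 92 → {107, 102, 92, 65, 63, 61}
insert 75 → {107, 102, 92, 75, 65, 63, 61}
call next patient → 107; now {102, 92, 75, 65, 63, 61}
insert 80 → {102, 92, 80, 75, 65, 63, 61}
insert 84 → {102, 92, 84, 80, 75, 65, 63, 61}
insert 59 → {102, 92, 84, 80, 75, 65, 63, 61, 59}
insert 68 → {102, 92, 84, 80, 75, 68, 65, 63, 61, 59}
call next patient → 102; now {92, 84, 80, 75, 68, 65, 63, 61, 59}
insert 78 → {92, 84, 80, 78, 75, 68, 65, 63, 61, 59}
call next patient → 92; now {84, 80, 78, 75, 68, 65, 63, 61, 59}

priority queue: [90, 64, 105, 99, 98, 87, 71, 107, 102, 92]; FIFO queue: 64 → 90 → 99 → 71 → 65 → 105 → 98 → 61 → 87 → 63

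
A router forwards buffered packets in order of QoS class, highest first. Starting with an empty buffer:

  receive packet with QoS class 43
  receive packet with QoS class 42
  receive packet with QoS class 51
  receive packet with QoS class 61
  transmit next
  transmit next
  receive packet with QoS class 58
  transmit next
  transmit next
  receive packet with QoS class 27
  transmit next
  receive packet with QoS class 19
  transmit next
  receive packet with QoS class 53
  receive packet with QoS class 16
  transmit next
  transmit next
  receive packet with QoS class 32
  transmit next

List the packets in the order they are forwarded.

[61, 51, 58, 43, 42, 27, 53, 19, 32]

insert 43 → {43}
insert 42 → {43, 42}
insert 51 → {51, 43, 42}
insert 61 → {61, 51, 43, 42}
transmit next → 61; now {51, 43, 42}
transmit next → 51; now {43, 42}
insert 58 → {58, 43, 42}
transmit next → 58; now {43, 42}
transmit next → 43; now {42}
insert 27 → {42, 27}
transmit next → 42; now {27}
insert 19 → {27, 19}
transmit next → 27; now {19}
insert 53 → {53, 19}
insert 16 → {53, 19, 16}
transmit next → 53; now {19, 16}
transmit next → 19; now {16}
insert 32 → {32, 16}
transmit next → 32; now {16}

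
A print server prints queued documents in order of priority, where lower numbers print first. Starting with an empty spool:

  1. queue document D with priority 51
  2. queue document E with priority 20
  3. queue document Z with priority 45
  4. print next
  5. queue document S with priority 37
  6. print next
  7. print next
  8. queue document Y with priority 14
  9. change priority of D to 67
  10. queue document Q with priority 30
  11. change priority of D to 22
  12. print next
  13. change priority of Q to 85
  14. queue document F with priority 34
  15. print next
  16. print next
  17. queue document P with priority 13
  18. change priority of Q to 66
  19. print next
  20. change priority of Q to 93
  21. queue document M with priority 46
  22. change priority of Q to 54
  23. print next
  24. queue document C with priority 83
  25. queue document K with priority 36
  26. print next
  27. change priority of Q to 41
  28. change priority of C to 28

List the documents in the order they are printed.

E, S, Z, Y, D, F, P, M, K

add D (priority 51) → {D:51}
add E (priority 20) → {E:20, D:51}
add Z (priority 45) → {E:20, Z:45, D:51}
print next → E; now {Z:45, D:51}
add S (priority 37) → {S:37, Z:45, D:51}
print next → S; now {Z:45, D:51}
print next → Z; now {D:51}
add Y (priority 14) → {Y:14, D:51}
update D to priority 67 → {Y:14, D:67}
add Q (priority 30) → {Y:14, Q:30, D:67}
update D to priority 22 → {Y:14, D:22, Q:30}
print next → Y; now {D:22, Q:30}
update Q to priority 85 → {D:22, Q:85}
add F (priority 34) → {D:22, F:34, Q:85}
print next → D; now {F:34, Q:85}
print next → F; now {Q:85}
add P (priority 13) → {P:13, Q:85}
update Q to priority 66 → {P:13, Q:66}
print next → P; now {Q:66}
update Q to priority 93 → {Q:93}
add M (priority 46) → {M:46, Q:93}
update Q to priority 54 → {M:46, Q:54}
print next → M; now {Q:54}
add C (priority 83) → {Q:54, C:83}
add K (priority 36) → {K:36, Q:54, C:83}
print next → K; now {Q:54, C:83}
update Q to priority 41 → {Q:41, C:83}
update C to priority 28 → {C:28, Q:41}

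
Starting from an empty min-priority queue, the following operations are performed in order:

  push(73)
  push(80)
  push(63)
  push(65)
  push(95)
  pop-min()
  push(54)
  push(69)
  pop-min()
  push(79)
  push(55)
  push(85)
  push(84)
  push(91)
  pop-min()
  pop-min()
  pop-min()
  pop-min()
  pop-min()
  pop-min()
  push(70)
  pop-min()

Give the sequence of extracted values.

63 → 54 → 55 → 65 → 69 → 73 → 79 → 80 → 70

insert 73 → {73}
insert 80 → {73, 80}
insert 63 → {63, 73, 80}
insert 65 → {63, 65, 73, 80}
insert 95 → {63, 65, 73, 80, 95}
pop-min → 63; now {65, 73, 80, 95}
insert 54 → {54, 65, 73, 80, 95}
insert 69 → {54, 65, 69, 73, 80, 95}
pop-min → 54; now {65, 69, 73, 80, 95}
insert 79 → {65, 69, 73, 79, 80, 95}
insert 55 → {55, 65, 69, 73, 79, 80, 95}
insert 85 → {55, 65, 69, 73, 79, 80, 85, 95}
insert 84 → {55, 65, 69, 73, 79, 80, 84, 85, 95}
insert 91 → {55, 65, 69, 73, 79, 80, 84, 85, 91, 95}
pop-min → 55; now {65, 69, 73, 79, 80, 84, 85, 91, 95}
pop-min → 65; now {69, 73, 79, 80, 84, 85, 91, 95}
pop-min → 69; now {73, 79, 80, 84, 85, 91, 95}
pop-min → 73; now {79, 80, 84, 85, 91, 95}
pop-min → 79; now {80, 84, 85, 91, 95}
pop-min → 80; now {84, 85, 91, 95}
insert 70 → {70, 84, 85, 91, 95}
pop-min → 70; now {84, 85, 91, 95}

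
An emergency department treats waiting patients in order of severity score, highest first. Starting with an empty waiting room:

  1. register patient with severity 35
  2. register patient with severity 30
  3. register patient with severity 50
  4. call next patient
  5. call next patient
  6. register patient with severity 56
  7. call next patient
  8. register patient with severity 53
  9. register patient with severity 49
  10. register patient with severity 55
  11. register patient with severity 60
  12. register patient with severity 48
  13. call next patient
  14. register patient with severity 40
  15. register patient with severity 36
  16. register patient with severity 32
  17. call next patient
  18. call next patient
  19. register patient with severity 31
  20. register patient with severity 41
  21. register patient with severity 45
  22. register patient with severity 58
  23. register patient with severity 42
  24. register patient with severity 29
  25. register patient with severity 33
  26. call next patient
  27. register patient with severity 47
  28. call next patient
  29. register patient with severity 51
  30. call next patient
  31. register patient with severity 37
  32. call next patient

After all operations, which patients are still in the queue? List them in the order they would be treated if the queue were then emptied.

47 → 45 → 42 → 41 → 40 → 37 → 36 → 33 → 32 → 31 → 30 → 29

insert 35 → {35}
insert 30 → {35, 30}
insert 50 → {50, 35, 30}
call next patient → 50; now {35, 30}
call next patient → 35; now {30}
insert 56 → {56, 30}
call next patient → 56; now {30}
insert 53 → {53, 30}
insert 49 → {53, 49, 30}
insert 55 → {55, 53, 49, 30}
insert 60 → {60, 55, 53, 49, 30}
insert 48 → {60, 55, 53, 49, 48, 30}
call next patient → 60; now {55, 53, 49, 48, 30}
insert 40 → {55, 53, 49, 48, 40, 30}
insert 36 → {55, 53, 49, 48, 40, 36, 30}
insert 32 → {55, 53, 49, 48, 40, 36, 32, 30}
call next patient → 55; now {53, 49, 48, 40, 36, 32, 30}
call next patient → 53; now {49, 48, 40, 36, 32, 30}
insert 31 → {49, 48, 40, 36, 32, 31, 30}
insert 41 → {49, 48, 41, 40, 36, 32, 31, 30}
insert 45 → {49, 48, 45, 41, 40, 36, 32, 31, 30}
insert 58 → {58, 49, 48, 45, 41, 40, 36, 32, 31, 30}
insert 42 → {58, 49, 48, 45, 42, 41, 40, 36, 32, 31, 30}
insert 29 → {58, 49, 48, 45, 42, 41, 40, 36, 32, 31, 30, 29}
insert 33 → {58, 49, 48, 45, 42, 41, 40, 36, 33, 32, 31, 30, 29}
call next patient → 58; now {49, 48, 45, 42, 41, 40, 36, 33, 32, 31, 30, 29}
insert 47 → {49, 48, 47, 45, 42, 41, 40, 36, 33, 32, 31, 30, 29}
call next patient → 49; now {48, 47, 45, 42, 41, 40, 36, 33, 32, 31, 30, 29}
insert 51 → {51, 48, 47, 45, 42, 41, 40, 36, 33, 32, 31, 30, 29}
call next patient → 51; now {48, 47, 45, 42, 41, 40, 36, 33, 32, 31, 30, 29}
insert 37 → {48, 47, 45, 42, 41, 40, 37, 36, 33, 32, 31, 30, 29}
call next patient → 48; now {47, 45, 42, 41, 40, 37, 36, 33, 32, 31, 30, 29}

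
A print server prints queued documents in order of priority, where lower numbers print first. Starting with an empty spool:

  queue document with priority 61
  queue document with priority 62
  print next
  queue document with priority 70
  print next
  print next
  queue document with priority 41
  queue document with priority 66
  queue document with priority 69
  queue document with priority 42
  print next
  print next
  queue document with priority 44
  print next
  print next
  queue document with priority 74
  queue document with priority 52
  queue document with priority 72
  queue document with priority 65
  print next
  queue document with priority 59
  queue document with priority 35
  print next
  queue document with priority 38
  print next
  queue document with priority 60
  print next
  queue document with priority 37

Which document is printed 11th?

insert 61 → {61}
insert 62 → {61, 62}
print next → 61; now {62}
insert 70 → {62, 70}
print next → 62; now {70}
print next → 70; now {}
insert 41 → {41}
insert 66 → {41, 66}
insert 69 → {41, 66, 69}
insert 42 → {41, 42, 66, 69}
print next → 41; now {42, 66, 69}
print next → 42; now {66, 69}
insert 44 → {44, 66, 69}
print next → 44; now {66, 69}
print next → 66; now {69}
insert 74 → {69, 74}
insert 52 → {52, 69, 74}
insert 72 → {52, 69, 72, 74}
insert 65 → {52, 65, 69, 72, 74}
print next → 52; now {65, 69, 72, 74}
insert 59 → {59, 65, 69, 72, 74}
insert 35 → {35, 59, 65, 69, 72, 74}
print next → 35; now {59, 65, 69, 72, 74}
insert 38 → {38, 59, 65, 69, 72, 74}
print next → 38; now {59, 65, 69, 72, 74}
insert 60 → {59, 60, 65, 69, 72, 74}
print next → 59; now {60, 65, 69, 72, 74}
insert 37 → {37, 60, 65, 69, 72, 74}

59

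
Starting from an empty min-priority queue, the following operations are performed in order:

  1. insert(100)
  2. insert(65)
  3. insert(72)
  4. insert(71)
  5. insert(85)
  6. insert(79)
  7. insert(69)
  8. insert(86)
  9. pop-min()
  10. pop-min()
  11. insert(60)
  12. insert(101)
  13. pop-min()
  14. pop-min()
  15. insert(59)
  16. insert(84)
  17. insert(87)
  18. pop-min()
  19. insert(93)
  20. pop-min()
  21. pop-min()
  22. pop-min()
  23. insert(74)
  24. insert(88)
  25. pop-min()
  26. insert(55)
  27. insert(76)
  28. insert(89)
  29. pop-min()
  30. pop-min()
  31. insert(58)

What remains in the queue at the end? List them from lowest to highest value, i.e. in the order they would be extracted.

58 → 85 → 86 → 87 → 88 → 89 → 93 → 100 → 101

insert 100 → {100}
insert 65 → {65, 100}
insert 72 → {65, 72, 100}
insert 71 → {65, 71, 72, 100}
insert 85 → {65, 71, 72, 85, 100}
insert 79 → {65, 71, 72, 79, 85, 100}
insert 69 → {65, 69, 71, 72, 79, 85, 100}
insert 86 → {65, 69, 71, 72, 79, 85, 86, 100}
pop-min → 65; now {69, 71, 72, 79, 85, 86, 100}
pop-min → 69; now {71, 72, 79, 85, 86, 100}
insert 60 → {60, 71, 72, 79, 85, 86, 100}
insert 101 → {60, 71, 72, 79, 85, 86, 100, 101}
pop-min → 60; now {71, 72, 79, 85, 86, 100, 101}
pop-min → 71; now {72, 79, 85, 86, 100, 101}
insert 59 → {59, 72, 79, 85, 86, 100, 101}
insert 84 → {59, 72, 79, 84, 85, 86, 100, 101}
insert 87 → {59, 72, 79, 84, 85, 86, 87, 100, 101}
pop-min → 59; now {72, 79, 84, 85, 86, 87, 100, 101}
insert 93 → {72, 79, 84, 85, 86, 87, 93, 100, 101}
pop-min → 72; now {79, 84, 85, 86, 87, 93, 100, 101}
pop-min → 79; now {84, 85, 86, 87, 93, 100, 101}
pop-min → 84; now {85, 86, 87, 93, 100, 101}
insert 74 → {74, 85, 86, 87, 93, 100, 101}
insert 88 → {74, 85, 86, 87, 88, 93, 100, 101}
pop-min → 74; now {85, 86, 87, 88, 93, 100, 101}
insert 55 → {55, 85, 86, 87, 88, 93, 100, 101}
insert 76 → {55, 76, 85, 86, 87, 88, 93, 100, 101}
insert 89 → {55, 76, 85, 86, 87, 88, 89, 93, 100, 101}
pop-min → 55; now {76, 85, 86, 87, 88, 89, 93, 100, 101}
pop-min → 76; now {85, 86, 87, 88, 89, 93, 100, 101}
insert 58 → {58, 85, 86, 87, 88, 89, 93, 100, 101}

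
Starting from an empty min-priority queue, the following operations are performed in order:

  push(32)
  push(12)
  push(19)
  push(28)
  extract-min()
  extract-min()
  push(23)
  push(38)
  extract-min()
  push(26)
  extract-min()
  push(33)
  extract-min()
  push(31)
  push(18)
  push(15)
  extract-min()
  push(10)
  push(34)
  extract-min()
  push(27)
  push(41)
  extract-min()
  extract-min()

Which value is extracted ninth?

insert 32 → {32}
insert 12 → {12, 32}
insert 19 → {12, 19, 32}
insert 28 → {12, 19, 28, 32}
extract-min → 12; now {19, 28, 32}
extract-min → 19; now {28, 32}
insert 23 → {23, 28, 32}
insert 38 → {23, 28, 32, 38}
extract-min → 23; now {28, 32, 38}
insert 26 → {26, 28, 32, 38}
extract-min → 26; now {28, 32, 38}
insert 33 → {28, 32, 33, 38}
extract-min → 28; now {32, 33, 38}
insert 31 → {31, 32, 33, 38}
insert 18 → {18, 31, 32, 33, 38}
insert 15 → {15, 18, 31, 32, 33, 38}
extract-min → 15; now {18, 31, 32, 33, 38}
insert 10 → {10, 18, 31, 32, 33, 38}
insert 34 → {10, 18, 31, 32, 33, 34, 38}
extract-min → 10; now {18, 31, 32, 33, 34, 38}
insert 27 → {18, 27, 31, 32, 33, 34, 38}
insert 41 → {18, 27, 31, 32, 33, 34, 38, 41}
extract-min → 18; now {27, 31, 32, 33, 34, 38, 41}
extract-min → 27; now {31, 32, 33, 34, 38, 41}

27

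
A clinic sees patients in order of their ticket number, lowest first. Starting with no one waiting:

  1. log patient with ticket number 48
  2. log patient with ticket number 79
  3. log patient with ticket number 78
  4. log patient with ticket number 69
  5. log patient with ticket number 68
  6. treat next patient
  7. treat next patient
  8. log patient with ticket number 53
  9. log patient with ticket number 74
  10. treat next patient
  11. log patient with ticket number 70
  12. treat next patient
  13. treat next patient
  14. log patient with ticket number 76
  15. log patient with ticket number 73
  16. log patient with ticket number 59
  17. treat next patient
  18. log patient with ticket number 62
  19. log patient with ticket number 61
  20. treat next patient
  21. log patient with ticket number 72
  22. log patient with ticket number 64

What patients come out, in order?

insert 48 → {48}
insert 79 → {48, 79}
insert 78 → {48, 78, 79}
insert 69 → {48, 69, 78, 79}
insert 68 → {48, 68, 69, 78, 79}
treat next patient → 48; now {68, 69, 78, 79}
treat next patient → 68; now {69, 78, 79}
insert 53 → {53, 69, 78, 79}
insert 74 → {53, 69, 74, 78, 79}
treat next patient → 53; now {69, 74, 78, 79}
insert 70 → {69, 70, 74, 78, 79}
treat next patient → 69; now {70, 74, 78, 79}
treat next patient → 70; now {74, 78, 79}
insert 76 → {74, 76, 78, 79}
insert 73 → {73, 74, 76, 78, 79}
insert 59 → {59, 73, 74, 76, 78, 79}
treat next patient → 59; now {73, 74, 76, 78, 79}
insert 62 → {62, 73, 74, 76, 78, 79}
insert 61 → {61, 62, 73, 74, 76, 78, 79}
treat next patient → 61; now {62, 73, 74, 76, 78, 79}
insert 72 → {62, 72, 73, 74, 76, 78, 79}
insert 64 → {62, 64, 72, 73, 74, 76, 78, 79}

48, 68, 53, 69, 70, 59, 61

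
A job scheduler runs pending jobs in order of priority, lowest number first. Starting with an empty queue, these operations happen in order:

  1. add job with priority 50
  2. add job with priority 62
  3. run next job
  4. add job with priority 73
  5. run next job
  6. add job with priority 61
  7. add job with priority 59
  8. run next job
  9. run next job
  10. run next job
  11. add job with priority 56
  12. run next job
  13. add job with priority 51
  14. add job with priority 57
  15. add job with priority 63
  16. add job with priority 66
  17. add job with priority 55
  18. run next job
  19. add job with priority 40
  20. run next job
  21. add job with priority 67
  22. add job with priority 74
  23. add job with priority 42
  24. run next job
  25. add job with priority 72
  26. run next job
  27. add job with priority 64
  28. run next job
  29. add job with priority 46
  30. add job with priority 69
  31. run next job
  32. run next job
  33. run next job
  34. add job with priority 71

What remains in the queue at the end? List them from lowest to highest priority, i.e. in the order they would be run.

66, 67, 69, 71, 72, 74

insert 50 → {50}
insert 62 → {50, 62}
run next job → 50; now {62}
insert 73 → {62, 73}
run next job → 62; now {73}
insert 61 → {61, 73}
insert 59 → {59, 61, 73}
run next job → 59; now {61, 73}
run next job → 61; now {73}
run next job → 73; now {}
insert 56 → {56}
run next job → 56; now {}
insert 51 → {51}
insert 57 → {51, 57}
insert 63 → {51, 57, 63}
insert 66 → {51, 57, 63, 66}
insert 55 → {51, 55, 57, 63, 66}
run next job → 51; now {55, 57, 63, 66}
insert 40 → {40, 55, 57, 63, 66}
run next job → 40; now {55, 57, 63, 66}
insert 67 → {55, 57, 63, 66, 67}
insert 74 → {55, 57, 63, 66, 67, 74}
insert 42 → {42, 55, 57, 63, 66, 67, 74}
run next job → 42; now {55, 57, 63, 66, 67, 74}
insert 72 → {55, 57, 63, 66, 67, 72, 74}
run next job → 55; now {57, 63, 66, 67, 72, 74}
insert 64 → {57, 63, 64, 66, 67, 72, 74}
run next job → 57; now {63, 64, 66, 67, 72, 74}
insert 46 → {46, 63, 64, 66, 67, 72, 74}
insert 69 → {46, 63, 64, 66, 67, 69, 72, 74}
run next job → 46; now {63, 64, 66, 67, 69, 72, 74}
run next job → 63; now {64, 66, 67, 69, 72, 74}
run next job → 64; now {66, 67, 69, 72, 74}
insert 71 → {66, 67, 69, 71, 72, 74}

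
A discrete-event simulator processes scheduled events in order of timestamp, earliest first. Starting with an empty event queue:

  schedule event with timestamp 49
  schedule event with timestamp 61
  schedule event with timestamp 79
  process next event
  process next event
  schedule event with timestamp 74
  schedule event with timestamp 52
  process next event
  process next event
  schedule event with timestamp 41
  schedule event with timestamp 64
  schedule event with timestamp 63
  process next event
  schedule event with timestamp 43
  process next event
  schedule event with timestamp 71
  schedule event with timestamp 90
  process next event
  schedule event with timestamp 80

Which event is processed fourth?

insert 49 → {49}
insert 61 → {49, 61}
insert 79 → {49, 61, 79}
process next event → 49; now {61, 79}
process next event → 61; now {79}
insert 74 → {74, 79}
insert 52 → {52, 74, 79}
process next event → 52; now {74, 79}
process next event → 74; now {79}
insert 41 → {41, 79}
insert 64 → {41, 64, 79}
insert 63 → {41, 63, 64, 79}
process next event → 41; now {63, 64, 79}
insert 43 → {43, 63, 64, 79}
process next event → 43; now {63, 64, 79}
insert 71 → {63, 64, 71, 79}
insert 90 → {63, 64, 71, 79, 90}
process next event → 63; now {64, 71, 79, 90}
insert 80 → {64, 71, 79, 80, 90}

74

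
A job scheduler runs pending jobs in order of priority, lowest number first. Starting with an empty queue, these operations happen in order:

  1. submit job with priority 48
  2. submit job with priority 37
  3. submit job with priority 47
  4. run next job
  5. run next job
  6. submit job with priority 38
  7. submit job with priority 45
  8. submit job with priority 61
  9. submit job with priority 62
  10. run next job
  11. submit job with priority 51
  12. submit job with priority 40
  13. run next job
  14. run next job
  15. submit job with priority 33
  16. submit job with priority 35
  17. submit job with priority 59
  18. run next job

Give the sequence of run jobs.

insert 48 → {48}
insert 37 → {37, 48}
insert 47 → {37, 47, 48}
run next job → 37; now {47, 48}
run next job → 47; now {48}
insert 38 → {38, 48}
insert 45 → {38, 45, 48}
insert 61 → {38, 45, 48, 61}
insert 62 → {38, 45, 48, 61, 62}
run next job → 38; now {45, 48, 61, 62}
insert 51 → {45, 48, 51, 61, 62}
insert 40 → {40, 45, 48, 51, 61, 62}
run next job → 40; now {45, 48, 51, 61, 62}
run next job → 45; now {48, 51, 61, 62}
insert 33 → {33, 48, 51, 61, 62}
insert 35 → {33, 35, 48, 51, 61, 62}
insert 59 → {33, 35, 48, 51, 59, 61, 62}
run next job → 33; now {35, 48, 51, 59, 61, 62}

37 → 47 → 38 → 40 → 45 → 33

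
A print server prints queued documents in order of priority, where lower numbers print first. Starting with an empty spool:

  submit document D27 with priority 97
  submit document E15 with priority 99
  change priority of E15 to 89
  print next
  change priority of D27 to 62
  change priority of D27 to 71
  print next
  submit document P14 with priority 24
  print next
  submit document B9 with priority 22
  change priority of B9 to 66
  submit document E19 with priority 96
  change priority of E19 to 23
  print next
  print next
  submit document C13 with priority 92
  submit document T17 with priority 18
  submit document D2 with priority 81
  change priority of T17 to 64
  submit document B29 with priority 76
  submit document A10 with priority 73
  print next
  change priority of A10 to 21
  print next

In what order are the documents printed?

E15 → D27 → P14 → E19 → B9 → T17 → A10

add D27 (priority 97) → {D27:97}
add E15 (priority 99) → {D27:97, E15:99}
update E15 to priority 89 → {E15:89, D27:97}
print next → E15; now {D27:97}
update D27 to priority 62 → {D27:62}
update D27 to priority 71 → {D27:71}
print next → D27; now {}
add P14 (priority 24) → {P14:24}
print next → P14; now {}
add B9 (priority 22) → {B9:22}
update B9 to priority 66 → {B9:66}
add E19 (priority 96) → {B9:66, E19:96}
update E19 to priority 23 → {E19:23, B9:66}
print next → E19; now {B9:66}
print next → B9; now {}
add C13 (priority 92) → {C13:92}
add T17 (priority 18) → {T17:18, C13:92}
add D2 (priority 81) → {T17:18, D2:81, C13:92}
update T17 to priority 64 → {T17:64, D2:81, C13:92}
add B29 (priority 76) → {T17:64, B29:76, D2:81, C13:92}
add A10 (priority 73) → {T17:64, A10:73, B29:76, D2:81, C13:92}
print next → T17; now {A10:73, B29:76, D2:81, C13:92}
update A10 to priority 21 → {A10:21, B29:76, D2:81, C13:92}
print next → A10; now {B29:76, D2:81, C13:92}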